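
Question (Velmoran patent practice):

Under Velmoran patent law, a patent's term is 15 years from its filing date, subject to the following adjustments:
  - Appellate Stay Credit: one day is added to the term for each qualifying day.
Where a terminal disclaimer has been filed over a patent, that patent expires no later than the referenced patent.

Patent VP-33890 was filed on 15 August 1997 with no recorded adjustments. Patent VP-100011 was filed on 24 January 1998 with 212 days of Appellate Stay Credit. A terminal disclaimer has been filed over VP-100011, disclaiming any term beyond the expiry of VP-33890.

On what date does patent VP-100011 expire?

August 15, 2012

Natural term of VP-100011:
  Base: filing + 15 years → 24 January 2013.
  Appellate Stay Credit: +212 days → 24 August 2013.
Expiry of referenced patent VP-33890:
  Base: filing + 15 years → 15 August 2012.
Terminal disclaimer: VP-100011 expires on the earlier of 24 August 2013 and 15 August 2012.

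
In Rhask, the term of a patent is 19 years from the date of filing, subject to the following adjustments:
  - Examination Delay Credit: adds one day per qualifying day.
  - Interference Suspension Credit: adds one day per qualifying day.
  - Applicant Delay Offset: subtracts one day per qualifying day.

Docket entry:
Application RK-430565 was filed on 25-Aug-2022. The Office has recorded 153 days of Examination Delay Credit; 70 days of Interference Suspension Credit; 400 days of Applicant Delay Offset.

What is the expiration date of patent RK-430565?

2041-03-01

Base term: filing date + 19 years → 25 August 2041.
Examination Delay Credit: +153 days → 25 January 2042.
Interference Suspension Credit: +70 days → 5 April 2042.
Applicant Delay Offset: −400 days → 1 March 2041.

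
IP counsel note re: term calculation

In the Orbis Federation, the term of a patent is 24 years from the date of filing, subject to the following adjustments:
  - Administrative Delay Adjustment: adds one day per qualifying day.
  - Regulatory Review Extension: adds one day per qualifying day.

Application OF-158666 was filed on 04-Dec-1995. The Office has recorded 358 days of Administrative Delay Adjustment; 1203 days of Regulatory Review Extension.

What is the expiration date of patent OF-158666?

March 13, 2024

Base term: filing date + 24 years → 4 December 2019.
Administrative Delay Adjustment: +358 days → 26 November 2020.
Regulatory Review Extension: +1203 days → 13 March 2024.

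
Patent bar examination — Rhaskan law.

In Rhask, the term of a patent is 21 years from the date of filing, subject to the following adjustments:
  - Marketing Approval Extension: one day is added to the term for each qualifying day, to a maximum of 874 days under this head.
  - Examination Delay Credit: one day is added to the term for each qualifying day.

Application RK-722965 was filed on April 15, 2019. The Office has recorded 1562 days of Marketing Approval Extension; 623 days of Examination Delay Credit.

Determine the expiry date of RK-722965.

Base term: filing date + 21 years → 15 April 2040.
Marketing Approval Extension: 1562 days claimed exceeds the 874-day cap, so +874 days → 6 September 2042.
Examination Delay Credit: +623 days → 21 May 2044.

May 21, 2044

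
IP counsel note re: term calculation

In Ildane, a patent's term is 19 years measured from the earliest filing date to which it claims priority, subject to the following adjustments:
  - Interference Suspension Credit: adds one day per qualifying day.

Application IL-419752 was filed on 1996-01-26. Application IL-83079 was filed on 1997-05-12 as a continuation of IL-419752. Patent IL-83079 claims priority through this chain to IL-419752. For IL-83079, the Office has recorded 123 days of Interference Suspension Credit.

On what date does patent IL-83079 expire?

Earliest priority filing: 26 January 1996.
Base term: 26 January 1996 + 19 years → 26 January 2015.
Interference Suspension Credit: +123 days → 29 May 2015.

May 29, 2015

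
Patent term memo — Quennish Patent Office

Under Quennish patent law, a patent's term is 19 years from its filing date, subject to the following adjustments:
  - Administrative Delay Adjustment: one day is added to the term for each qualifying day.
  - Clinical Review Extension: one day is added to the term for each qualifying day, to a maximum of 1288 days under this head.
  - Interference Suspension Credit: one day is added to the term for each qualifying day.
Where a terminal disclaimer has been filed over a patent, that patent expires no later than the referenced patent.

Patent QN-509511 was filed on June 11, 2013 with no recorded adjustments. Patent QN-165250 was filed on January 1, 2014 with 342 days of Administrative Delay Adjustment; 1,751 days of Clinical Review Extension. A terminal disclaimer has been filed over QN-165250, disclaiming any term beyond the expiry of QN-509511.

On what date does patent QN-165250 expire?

2032-06-11

Natural term of QN-165250:
  Base: filing + 19 years → 1 January 2033.
  Administrative Delay Adjustment: +342 days → 9 December 2033.
  Clinical Review Extension: 1751 days claimed exceeds the 1288-day cap, so +1288 days → 19 June 2037.
Expiry of referenced patent QN-509511:
  Base: filing + 19 years → 11 June 2032.
Terminal disclaimer: QN-165250 expires on the earlier of 19 June 2037 and 11 June 2032.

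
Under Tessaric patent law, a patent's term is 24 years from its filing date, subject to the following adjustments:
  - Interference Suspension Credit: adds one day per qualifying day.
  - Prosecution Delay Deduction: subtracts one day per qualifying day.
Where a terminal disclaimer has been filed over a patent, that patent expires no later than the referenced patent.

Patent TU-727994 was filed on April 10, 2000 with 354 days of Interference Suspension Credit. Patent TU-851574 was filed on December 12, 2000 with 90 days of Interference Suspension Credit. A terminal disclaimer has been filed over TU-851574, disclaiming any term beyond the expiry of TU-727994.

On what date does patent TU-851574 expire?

Natural term of TU-851574:
  Base: filing + 24 years → 12 December 2024.
  Interference Suspension Credit: +90 days → 12 March 2025.
Expiry of referenced patent TU-727994:
  Base: filing + 24 years → 10 April 2024.
  Interference Suspension Credit: +354 days → 30 March 2025.
Terminal disclaimer: TU-851574 expires on the earlier of 12 March 2025 and 30 March 2025.

March 12, 2025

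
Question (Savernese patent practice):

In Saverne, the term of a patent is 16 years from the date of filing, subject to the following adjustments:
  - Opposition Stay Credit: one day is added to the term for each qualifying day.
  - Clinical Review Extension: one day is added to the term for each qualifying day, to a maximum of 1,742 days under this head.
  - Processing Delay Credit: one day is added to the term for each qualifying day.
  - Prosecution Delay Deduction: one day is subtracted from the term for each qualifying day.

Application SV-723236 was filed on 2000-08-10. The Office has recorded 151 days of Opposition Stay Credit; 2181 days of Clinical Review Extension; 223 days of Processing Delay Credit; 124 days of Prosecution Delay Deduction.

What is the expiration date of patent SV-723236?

Base term: filing date + 16 years → 10 August 2016.
Opposition Stay Credit: +151 days → 8 January 2017.
Clinical Review Extension: 2181 days claimed exceeds the 1742-day cap, so +1742 days → 16 October 2021.
Processing Delay Credit: +223 days → 27 May 2022.
Prosecution Delay Deduction: −124 days → 23 January 2022.

January 23, 2022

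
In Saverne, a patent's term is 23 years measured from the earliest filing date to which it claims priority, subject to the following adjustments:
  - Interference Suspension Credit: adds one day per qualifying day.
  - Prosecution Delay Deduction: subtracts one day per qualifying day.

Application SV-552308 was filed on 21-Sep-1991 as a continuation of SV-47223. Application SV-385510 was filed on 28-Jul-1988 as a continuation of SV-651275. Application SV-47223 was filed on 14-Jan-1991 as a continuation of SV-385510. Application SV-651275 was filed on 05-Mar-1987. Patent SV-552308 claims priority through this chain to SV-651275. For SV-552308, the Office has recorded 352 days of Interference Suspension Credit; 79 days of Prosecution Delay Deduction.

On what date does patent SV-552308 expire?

December 3, 2010

Earliest priority filing: 5 March 1987.
Base term: 5 March 1987 + 23 years → 5 March 2010.
Interference Suspension Credit: +352 days → 20 February 2011.
Prosecution Delay Deduction: −79 days → 3 December 2010.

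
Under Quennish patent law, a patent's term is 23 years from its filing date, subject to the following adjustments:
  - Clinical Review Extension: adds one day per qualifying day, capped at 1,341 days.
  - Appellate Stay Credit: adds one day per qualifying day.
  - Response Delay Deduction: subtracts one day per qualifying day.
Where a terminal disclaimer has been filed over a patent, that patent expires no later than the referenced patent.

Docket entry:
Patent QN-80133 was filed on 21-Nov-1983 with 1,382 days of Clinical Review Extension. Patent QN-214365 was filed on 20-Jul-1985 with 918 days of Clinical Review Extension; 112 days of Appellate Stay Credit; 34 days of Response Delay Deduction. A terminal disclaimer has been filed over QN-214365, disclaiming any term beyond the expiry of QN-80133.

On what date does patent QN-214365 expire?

July 24, 2010

Natural term of QN-214365:
  Base: filing + 23 years → 20 July 2008.
  Clinical Review Extension: 918 days (within the 1341-day cap) → +918 days → 24 January 2011.
  Appellate Stay Credit: +112 days → 16 May 2011.
  Response Delay Deduction: −34 days → 12 April 2011.
Expiry of referenced patent QN-80133:
  Base: filing + 23 years → 21 November 2006.
  Clinical Review Extension: 1382 days claimed exceeds the 1341-day cap, so +1341 days → 24 July 2010.
Terminal disclaimer: QN-214365 expires on the earlier of 12 April 2011 and 24 July 2010.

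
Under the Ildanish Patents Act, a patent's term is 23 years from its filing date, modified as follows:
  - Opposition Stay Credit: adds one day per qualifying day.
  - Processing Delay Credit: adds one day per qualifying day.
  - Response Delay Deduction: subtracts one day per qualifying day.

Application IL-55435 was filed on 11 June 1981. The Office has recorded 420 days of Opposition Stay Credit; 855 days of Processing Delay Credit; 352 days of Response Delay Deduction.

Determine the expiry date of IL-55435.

December 21, 2006

Base term: filing date + 23 years → 11 June 2004.
Opposition Stay Credit: +420 days → 5 August 2005.
Processing Delay Credit: +855 days → 8 December 2007.
Response Delay Deduction: −352 days → 21 December 2006.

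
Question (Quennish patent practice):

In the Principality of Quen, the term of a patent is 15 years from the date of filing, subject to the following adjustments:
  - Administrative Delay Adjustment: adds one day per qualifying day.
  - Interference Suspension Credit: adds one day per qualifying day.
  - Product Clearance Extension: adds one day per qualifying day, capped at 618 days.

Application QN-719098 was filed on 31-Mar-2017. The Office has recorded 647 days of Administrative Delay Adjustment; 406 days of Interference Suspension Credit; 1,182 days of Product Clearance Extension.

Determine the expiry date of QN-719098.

October 27, 2036

Base term: filing date + 15 years → 31 March 2032.
Administrative Delay Adjustment: +647 days → 7 January 2034.
Interference Suspension Credit: +406 days → 17 February 2035.
Product Clearance Extension: 1182 days claimed exceeds the 618-day cap, so +618 days → 27 October 2036.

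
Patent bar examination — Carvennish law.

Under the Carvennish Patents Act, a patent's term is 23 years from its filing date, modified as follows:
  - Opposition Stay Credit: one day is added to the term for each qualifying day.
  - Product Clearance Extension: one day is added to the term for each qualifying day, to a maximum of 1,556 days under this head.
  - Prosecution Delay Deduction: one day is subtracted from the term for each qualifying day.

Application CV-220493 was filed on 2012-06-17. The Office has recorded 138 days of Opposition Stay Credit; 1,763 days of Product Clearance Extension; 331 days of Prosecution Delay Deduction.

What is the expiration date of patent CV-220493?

Base term: filing date + 23 years → 17 June 2035.
Opposition Stay Credit: +138 days → 2 November 2035.
Product Clearance Extension: 1763 days claimed exceeds the 1556-day cap, so +1556 days → 5 February 2040.
Prosecution Delay Deduction: −331 days → 11 March 2039.

2039-03-11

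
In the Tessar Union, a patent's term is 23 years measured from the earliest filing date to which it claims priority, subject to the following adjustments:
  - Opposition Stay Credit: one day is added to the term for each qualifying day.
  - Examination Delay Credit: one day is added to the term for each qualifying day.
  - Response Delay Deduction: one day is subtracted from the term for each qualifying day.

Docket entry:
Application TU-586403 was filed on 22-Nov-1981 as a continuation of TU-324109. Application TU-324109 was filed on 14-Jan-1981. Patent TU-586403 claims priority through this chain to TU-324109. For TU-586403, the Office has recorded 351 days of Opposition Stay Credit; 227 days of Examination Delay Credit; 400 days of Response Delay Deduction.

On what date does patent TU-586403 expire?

2004-07-10

Earliest priority filing: 14 January 1981.
Base term: 14 January 1981 + 23 years → 14 January 2004.
Opposition Stay Credit: +351 days → 30 December 2004.
Examination Delay Credit: +227 days → 14 August 2005.
Response Delay Deduction: −400 days → 10 July 2004.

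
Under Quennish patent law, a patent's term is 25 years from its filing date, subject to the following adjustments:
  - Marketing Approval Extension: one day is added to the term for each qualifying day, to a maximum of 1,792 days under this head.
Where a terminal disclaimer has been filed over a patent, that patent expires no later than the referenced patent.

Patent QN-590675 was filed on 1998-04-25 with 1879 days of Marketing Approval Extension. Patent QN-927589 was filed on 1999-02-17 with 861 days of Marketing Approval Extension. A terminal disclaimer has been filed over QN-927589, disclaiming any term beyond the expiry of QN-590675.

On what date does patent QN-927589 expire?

Natural term of QN-927589:
  Base: filing + 25 years → 17 February 2024.
  Marketing Approval Extension: 861 days (within the 1792-day cap) → +861 days → 27 June 2026.
Expiry of referenced patent QN-590675:
  Base: filing + 25 years → 25 April 2023.
  Marketing Approval Extension: 1879 days claimed exceeds the 1792-day cap, so +1792 days → 21 March 2028.
Terminal disclaimer: QN-927589 expires on the earlier of 27 June 2026 and 21 March 2028.

June 27, 2026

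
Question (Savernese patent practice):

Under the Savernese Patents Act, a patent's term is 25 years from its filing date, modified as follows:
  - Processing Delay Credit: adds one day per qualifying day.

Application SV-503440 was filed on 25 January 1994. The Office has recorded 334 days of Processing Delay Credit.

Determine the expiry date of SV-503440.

Base term: filing date + 25 years → 25 January 2019.
Processing Delay Credit: +334 days → 25 December 2019.

2019-12-25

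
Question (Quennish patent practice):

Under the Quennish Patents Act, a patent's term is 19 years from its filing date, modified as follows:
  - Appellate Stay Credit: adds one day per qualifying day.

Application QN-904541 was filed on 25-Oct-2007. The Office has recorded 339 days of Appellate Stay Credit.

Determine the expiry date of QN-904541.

September 29, 2027

Base term: filing date + 19 years → 25 October 2026.
Appellate Stay Credit: +339 days → 29 September 2027.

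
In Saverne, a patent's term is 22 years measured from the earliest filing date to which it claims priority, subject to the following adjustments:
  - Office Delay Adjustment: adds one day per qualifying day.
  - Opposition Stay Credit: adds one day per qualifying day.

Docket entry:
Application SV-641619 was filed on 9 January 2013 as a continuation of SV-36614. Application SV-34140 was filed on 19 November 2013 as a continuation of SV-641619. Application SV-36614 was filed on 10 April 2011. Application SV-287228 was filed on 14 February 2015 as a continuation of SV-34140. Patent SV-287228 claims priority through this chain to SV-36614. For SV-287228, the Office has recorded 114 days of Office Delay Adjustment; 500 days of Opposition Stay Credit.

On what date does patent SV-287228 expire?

Earliest priority filing: 10 April 2011.
Base term: 10 April 2011 + 22 years → 10 April 2033.
Office Delay Adjustment: +114 days → 2 August 2033.
Opposition Stay Credit: +500 days → 15 December 2034.

2034-12-15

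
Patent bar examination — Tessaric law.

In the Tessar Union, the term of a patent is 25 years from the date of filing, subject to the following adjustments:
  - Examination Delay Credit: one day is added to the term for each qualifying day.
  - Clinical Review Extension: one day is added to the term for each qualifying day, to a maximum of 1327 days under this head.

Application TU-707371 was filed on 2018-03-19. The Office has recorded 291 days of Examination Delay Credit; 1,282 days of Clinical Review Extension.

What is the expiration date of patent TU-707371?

Base term: filing date + 25 years → 19 March 2043.
Examination Delay Credit: +291 days → 4 January 2044.
Clinical Review Extension: 1282 days (within the 1327-day cap) → +1282 days → 9 July 2047.

July 9, 2047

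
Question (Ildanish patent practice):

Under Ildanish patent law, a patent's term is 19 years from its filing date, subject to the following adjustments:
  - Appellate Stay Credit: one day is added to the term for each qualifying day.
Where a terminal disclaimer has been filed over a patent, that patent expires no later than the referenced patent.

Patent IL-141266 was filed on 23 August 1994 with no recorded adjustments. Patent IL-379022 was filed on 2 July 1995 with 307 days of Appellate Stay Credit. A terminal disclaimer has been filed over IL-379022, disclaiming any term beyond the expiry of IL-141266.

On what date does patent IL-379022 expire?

Natural term of IL-379022:
  Base: filing + 19 years → 2 July 2014.
  Appellate Stay Credit: +307 days → 5 May 2015.
Expiry of referenced patent IL-141266:
  Base: filing + 19 years → 23 August 2013.
Terminal disclaimer: IL-379022 expires on the earlier of 5 May 2015 and 23 August 2013.

2013-08-23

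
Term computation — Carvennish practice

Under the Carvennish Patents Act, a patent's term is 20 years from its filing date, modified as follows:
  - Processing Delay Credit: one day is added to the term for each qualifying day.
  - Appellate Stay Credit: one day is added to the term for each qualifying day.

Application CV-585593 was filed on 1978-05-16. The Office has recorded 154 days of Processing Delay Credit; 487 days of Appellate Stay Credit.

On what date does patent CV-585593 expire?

Base term: filing date + 20 years → 16 May 1998.
Processing Delay Credit: +154 days → 17 October 1998.
Appellate Stay Credit: +487 days → 16 February 2000.

February 16, 2000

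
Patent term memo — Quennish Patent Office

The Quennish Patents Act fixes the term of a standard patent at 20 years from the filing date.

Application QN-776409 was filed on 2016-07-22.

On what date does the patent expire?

2036-07-22

Filing date + 20 years → 22 July 2036.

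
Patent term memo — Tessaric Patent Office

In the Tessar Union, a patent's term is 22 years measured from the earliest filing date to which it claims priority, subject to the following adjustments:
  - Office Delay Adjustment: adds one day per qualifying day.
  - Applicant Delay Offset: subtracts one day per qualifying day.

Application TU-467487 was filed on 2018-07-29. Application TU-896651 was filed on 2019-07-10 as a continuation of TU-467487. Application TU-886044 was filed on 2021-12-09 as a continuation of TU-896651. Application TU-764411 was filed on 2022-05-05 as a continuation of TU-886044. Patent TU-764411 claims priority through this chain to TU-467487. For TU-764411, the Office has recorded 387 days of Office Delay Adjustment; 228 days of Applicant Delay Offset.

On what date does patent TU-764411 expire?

January 4, 2041

Earliest priority filing: 29 July 2018.
Base term: 29 July 2018 + 22 years → 29 July 2040.
Office Delay Adjustment: +387 days → 20 August 2041.
Applicant Delay Offset: −228 days → 4 January 2041.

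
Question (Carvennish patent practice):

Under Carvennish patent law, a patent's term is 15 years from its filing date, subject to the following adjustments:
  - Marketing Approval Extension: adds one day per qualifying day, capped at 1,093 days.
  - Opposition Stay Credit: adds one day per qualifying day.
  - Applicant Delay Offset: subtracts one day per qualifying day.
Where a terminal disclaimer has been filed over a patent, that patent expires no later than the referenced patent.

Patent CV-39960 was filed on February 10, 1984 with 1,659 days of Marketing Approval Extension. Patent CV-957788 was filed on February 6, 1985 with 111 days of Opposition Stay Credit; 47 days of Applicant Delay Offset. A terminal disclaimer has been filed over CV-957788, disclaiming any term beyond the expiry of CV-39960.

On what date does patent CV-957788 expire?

Natural term of CV-957788:
  Base: filing + 15 years → 6 February 2000.
  Opposition Stay Credit: +111 days → 27 May 2000.
  Applicant Delay Offset: −47 days → 10 April 2000.
Expiry of referenced patent CV-39960:
  Base: filing + 15 years → 10 February 1999.
  Marketing Approval Extension: 1659 days claimed exceeds the 1093-day cap, so +1093 days → 7 February 2002.
Terminal disclaimer: CV-957788 expires on the earlier of 10 April 2000 and 7 February 2002.

April 10, 2000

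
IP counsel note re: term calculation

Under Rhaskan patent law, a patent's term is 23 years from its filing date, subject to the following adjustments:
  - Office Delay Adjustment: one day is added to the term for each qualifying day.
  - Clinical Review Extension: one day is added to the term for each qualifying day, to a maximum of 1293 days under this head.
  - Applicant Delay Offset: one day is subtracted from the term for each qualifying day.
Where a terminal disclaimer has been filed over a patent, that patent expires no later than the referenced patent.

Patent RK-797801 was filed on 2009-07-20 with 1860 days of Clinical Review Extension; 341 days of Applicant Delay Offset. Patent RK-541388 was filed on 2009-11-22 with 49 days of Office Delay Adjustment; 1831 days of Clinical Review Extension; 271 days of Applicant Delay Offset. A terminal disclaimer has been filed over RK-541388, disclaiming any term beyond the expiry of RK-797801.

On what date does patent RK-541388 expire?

2035-02-27

Natural term of RK-541388:
  Base: filing + 23 years → 22 November 2032.
  Office Delay Adjustment: +49 days → 10 January 2033.
  Clinical Review Extension: 1831 days claimed exceeds the 1293-day cap, so +1293 days → 26 July 2036.
  Applicant Delay Offset: −271 days → 29 October 2035.
Expiry of referenced patent RK-797801:
  Base: filing + 23 years → 20 July 2032.
  Clinical Review Extension: 1860 days claimed exceeds the 1293-day cap, so +1293 days → 3 February 2036.
  Applicant Delay Offset: −341 days → 27 February 2035.
Terminal disclaimer: RK-541388 expires on the earlier of 29 October 2035 and 27 February 2035.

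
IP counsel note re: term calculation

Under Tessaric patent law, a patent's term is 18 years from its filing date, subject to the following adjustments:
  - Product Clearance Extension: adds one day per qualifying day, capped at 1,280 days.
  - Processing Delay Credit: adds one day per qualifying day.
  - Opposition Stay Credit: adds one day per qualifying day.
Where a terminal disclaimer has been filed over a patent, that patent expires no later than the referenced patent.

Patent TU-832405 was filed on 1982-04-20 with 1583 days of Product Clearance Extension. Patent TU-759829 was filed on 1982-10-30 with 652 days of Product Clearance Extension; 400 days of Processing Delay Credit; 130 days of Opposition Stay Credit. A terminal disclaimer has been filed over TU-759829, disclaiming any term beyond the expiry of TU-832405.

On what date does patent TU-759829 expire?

Natural term of TU-759829:
  Base: filing + 18 years → 30 October 2000.
  Product Clearance Extension: 652 days (within the 1280-day cap) → +652 days → 13 August 2002.
  Processing Delay Credit: +400 days → 17 September 2003.
  Opposition Stay Credit: +130 days → 25 January 2004.
Expiry of referenced patent TU-832405:
  Base: filing + 18 years → 20 April 2000.
  Product Clearance Extension: 1583 days claimed exceeds the 1280-day cap, so +1280 days → 22 October 2003.
Terminal disclaimer: TU-759829 expires on the earlier of 25 January 2004 and 22 October 2003.

2003-10-22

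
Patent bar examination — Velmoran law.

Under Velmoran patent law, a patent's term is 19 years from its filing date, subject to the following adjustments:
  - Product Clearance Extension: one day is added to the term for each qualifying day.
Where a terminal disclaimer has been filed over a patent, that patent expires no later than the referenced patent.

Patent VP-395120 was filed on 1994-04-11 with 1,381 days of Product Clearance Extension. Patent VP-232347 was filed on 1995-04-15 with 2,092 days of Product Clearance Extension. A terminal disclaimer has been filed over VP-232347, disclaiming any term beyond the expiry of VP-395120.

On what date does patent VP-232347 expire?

Natural term of VP-232347:
  Base: filing + 19 years → 15 April 2014.
  Product Clearance Extension: +2092 days → 6 January 2020.
Expiry of referenced patent VP-395120:
  Base: filing + 19 years → 11 April 2013.
  Product Clearance Extension: +1381 days → 21 January 2017.
Terminal disclaimer: VP-232347 expires on the earlier of 6 January 2020 and 21 January 2017.

January 21, 2017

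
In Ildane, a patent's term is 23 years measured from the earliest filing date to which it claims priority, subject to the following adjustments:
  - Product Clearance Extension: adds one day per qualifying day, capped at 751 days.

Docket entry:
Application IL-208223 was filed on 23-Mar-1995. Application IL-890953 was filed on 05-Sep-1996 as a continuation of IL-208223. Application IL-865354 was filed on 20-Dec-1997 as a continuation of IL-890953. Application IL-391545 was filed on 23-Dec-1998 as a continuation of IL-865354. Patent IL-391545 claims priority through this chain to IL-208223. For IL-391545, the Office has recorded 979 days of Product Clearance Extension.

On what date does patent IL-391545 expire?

Earliest priority filing: 23 March 1995.
Base term: 23 March 1995 + 23 years → 23 March 2018.
Product Clearance Extension: 979 days claimed exceeds the 751-day cap, so +751 days → 12 April 2020.

2020-04-12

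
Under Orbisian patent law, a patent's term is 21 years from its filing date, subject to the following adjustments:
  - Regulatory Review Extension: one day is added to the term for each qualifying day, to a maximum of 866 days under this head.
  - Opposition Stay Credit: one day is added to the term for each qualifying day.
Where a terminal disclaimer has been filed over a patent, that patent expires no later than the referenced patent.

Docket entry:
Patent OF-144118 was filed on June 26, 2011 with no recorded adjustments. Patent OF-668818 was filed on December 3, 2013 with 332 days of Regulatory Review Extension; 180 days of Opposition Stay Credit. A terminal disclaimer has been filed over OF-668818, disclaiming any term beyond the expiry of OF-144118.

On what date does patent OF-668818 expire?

Natural term of OF-668818:
  Base: filing + 21 years → 3 December 2034.
  Regulatory Review Extension: 332 days (within the 866-day cap) → +332 days → 31 October 2035.
  Opposition Stay Credit: +180 days → 28 April 2036.
Expiry of referenced patent OF-144118:
  Base: filing + 21 years → 26 June 2032.
Terminal disclaimer: OF-668818 expires on the earlier of 28 April 2036 and 26 June 2032.

2032-06-26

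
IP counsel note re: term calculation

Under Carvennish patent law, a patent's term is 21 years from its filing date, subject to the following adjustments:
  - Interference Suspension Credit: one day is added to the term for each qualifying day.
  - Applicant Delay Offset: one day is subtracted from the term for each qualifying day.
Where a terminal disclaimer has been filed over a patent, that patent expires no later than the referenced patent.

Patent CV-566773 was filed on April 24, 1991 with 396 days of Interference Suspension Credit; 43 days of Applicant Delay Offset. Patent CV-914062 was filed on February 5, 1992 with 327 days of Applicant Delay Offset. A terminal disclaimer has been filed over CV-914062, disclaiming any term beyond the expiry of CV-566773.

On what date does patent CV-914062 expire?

2012-03-15

Natural term of CV-914062:
  Base: filing + 21 years → 5 February 2013.
  Applicant Delay Offset: −327 days → 15 March 2012.
Expiry of referenced patent CV-566773:
  Base: filing + 21 years → 24 April 2012.
  Interference Suspension Credit: +396 days → 25 May 2013.
  Applicant Delay Offset: −43 days → 12 April 2013.
Terminal disclaimer: CV-914062 expires on the earlier of 15 March 2012 and 12 April 2013.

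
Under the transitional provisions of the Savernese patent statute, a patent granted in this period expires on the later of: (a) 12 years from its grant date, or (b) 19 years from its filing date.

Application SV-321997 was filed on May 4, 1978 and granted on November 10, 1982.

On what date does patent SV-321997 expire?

(a) grant + 12 years → 10 November 1994.
(b) filing + 19 years → 4 May 1997.
Later of the two: 4 May 1997.

1997-05-04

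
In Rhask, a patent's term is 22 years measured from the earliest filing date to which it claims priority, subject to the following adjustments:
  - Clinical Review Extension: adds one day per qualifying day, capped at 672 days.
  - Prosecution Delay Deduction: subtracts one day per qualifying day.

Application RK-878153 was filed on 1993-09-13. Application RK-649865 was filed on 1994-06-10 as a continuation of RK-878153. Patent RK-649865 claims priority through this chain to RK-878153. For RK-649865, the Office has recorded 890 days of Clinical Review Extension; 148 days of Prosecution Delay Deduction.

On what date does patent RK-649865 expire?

2017-02-18

Earliest priority filing: 13 September 1993.
Base term: 13 September 1993 + 22 years → 13 September 2015.
Clinical Review Extension: 890 days claimed exceeds the 672-day cap, so +672 days → 16 July 2017.
Prosecution Delay Deduction: −148 days → 18 February 2017.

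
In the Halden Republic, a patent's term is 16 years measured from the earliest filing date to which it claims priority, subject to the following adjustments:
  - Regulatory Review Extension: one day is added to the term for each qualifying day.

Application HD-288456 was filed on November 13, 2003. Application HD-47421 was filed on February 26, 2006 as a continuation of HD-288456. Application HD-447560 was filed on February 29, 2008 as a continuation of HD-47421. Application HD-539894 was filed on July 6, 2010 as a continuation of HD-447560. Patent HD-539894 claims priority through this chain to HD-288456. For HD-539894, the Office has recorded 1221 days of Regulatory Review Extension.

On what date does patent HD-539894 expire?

March 18, 2023

Earliest priority filing: 13 November 2003.
Base term: 13 November 2003 + 16 years → 13 November 2019.
Regulatory Review Extension: +1221 days → 18 March 2023.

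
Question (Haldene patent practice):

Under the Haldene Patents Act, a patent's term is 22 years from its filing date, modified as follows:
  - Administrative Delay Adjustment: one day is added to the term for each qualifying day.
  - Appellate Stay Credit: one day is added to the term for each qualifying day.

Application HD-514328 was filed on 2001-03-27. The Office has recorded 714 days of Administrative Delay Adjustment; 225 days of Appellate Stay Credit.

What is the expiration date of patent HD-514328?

October 21, 2025

Base term: filing date + 22 years → 27 March 2023.
Administrative Delay Adjustment: +714 days → 10 March 2025.
Appellate Stay Credit: +225 days → 21 October 2025.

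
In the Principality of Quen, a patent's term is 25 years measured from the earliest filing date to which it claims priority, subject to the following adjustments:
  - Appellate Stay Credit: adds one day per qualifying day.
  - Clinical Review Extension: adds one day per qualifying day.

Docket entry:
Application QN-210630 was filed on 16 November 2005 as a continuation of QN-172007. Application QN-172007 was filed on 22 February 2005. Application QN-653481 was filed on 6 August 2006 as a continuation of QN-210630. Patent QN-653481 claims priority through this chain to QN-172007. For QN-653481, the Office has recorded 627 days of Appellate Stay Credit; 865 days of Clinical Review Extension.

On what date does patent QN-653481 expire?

Earliest priority filing: 22 February 2005.
Base term: 22 February 2005 + 25 years → 22 February 2030.
Appellate Stay Credit: +627 days → 11 November 2031.
Clinical Review Extension: +865 days → 25 March 2034.

2034-03-25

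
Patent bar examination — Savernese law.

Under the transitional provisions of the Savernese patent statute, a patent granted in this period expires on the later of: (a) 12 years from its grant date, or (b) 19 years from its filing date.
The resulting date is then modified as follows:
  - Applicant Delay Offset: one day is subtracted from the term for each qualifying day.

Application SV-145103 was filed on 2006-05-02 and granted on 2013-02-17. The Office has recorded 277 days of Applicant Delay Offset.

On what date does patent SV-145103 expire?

(a) grant + 12 years → 17 February 2025.
(b) filing + 19 years → 2 May 2025.
Later of the two: 2 May 2025.
Applicant Delay Offset: −277 days → 29 July 2024.

2024-07-29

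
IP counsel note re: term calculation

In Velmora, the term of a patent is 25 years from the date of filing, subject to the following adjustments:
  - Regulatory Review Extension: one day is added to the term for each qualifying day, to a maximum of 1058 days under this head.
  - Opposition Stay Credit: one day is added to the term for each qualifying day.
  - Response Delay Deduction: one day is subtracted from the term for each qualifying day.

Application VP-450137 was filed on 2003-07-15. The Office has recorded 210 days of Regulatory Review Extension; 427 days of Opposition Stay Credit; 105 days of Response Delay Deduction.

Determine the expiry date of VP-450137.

2029-12-29

Base term: filing date + 25 years → 15 July 2028.
Regulatory Review Extension: 210 days (within the 1058-day cap) → +210 days → 10 February 2029.
Opposition Stay Credit: +427 days → 13 April 2030.
Response Delay Deduction: −105 days → 29 December 2029.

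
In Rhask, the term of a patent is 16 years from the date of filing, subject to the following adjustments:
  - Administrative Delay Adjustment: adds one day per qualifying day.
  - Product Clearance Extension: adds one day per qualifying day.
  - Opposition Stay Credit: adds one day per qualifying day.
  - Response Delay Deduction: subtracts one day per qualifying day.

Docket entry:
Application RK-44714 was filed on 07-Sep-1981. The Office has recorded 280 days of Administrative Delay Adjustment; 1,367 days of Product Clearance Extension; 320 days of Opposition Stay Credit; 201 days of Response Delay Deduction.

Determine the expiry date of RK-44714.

Base term: filing date + 16 years → 7 September 1997.
Administrative Delay Adjustment: +280 days → 14 June 1998.
Product Clearance Extension: +1367 days → 12 March 2002.
Opposition Stay Credit: +320 days → 26 January 2003.
Response Delay Deduction: −201 days → 9 July 2002.

July 9, 2002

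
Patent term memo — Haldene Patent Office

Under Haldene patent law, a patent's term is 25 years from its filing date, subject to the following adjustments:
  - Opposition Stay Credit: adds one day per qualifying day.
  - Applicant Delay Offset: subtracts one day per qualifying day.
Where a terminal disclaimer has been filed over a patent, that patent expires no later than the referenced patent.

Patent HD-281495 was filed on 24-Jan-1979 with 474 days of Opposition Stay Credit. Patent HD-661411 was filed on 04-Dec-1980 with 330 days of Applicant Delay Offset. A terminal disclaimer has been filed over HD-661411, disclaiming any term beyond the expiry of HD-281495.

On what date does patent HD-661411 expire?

January 8, 2005

Natural term of HD-661411:
  Base: filing + 25 years → 4 December 2005.
  Applicant Delay Offset: −330 days → 8 January 2005.
Expiry of referenced patent HD-281495:
  Base: filing + 25 years → 24 January 2004.
  Opposition Stay Credit: +474 days → 12 May 2005.
Terminal disclaimer: HD-661411 expires on the earlier of 8 January 2005 and 12 May 2005.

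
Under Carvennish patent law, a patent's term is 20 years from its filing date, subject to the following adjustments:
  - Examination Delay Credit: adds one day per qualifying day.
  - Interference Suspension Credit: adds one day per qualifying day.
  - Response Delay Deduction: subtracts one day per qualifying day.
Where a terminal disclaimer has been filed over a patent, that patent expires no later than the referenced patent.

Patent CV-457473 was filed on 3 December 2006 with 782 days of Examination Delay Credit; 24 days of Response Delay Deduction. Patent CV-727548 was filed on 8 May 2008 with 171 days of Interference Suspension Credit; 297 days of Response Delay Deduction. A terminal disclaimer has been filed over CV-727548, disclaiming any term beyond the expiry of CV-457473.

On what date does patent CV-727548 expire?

Natural term of CV-727548:
  Base: filing + 20 years → 8 May 2028.
  Interference Suspension Credit: +171 days → 26 October 2028.
  Response Delay Deduction: −297 days → 3 January 2028.
Expiry of referenced patent CV-457473:
  Base: filing + 20 years → 3 December 2026.
  Examination Delay Credit: +782 days → 23 January 2029.
  Response Delay Deduction: −24 days → 30 December 2028.
Terminal disclaimer: CV-727548 expires on the earlier of 3 January 2028 and 30 December 2028.

January 3, 2028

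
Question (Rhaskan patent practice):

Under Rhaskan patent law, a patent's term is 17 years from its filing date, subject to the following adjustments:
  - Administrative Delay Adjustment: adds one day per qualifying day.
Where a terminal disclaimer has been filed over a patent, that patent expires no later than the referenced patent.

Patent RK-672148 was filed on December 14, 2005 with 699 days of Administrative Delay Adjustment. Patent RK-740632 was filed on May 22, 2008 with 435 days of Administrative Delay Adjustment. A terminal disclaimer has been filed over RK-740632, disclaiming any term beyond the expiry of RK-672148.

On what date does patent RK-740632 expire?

Natural term of RK-740632:
  Base: filing + 17 years → 22 May 2025.
  Administrative Delay Adjustment: +435 days → 31 July 2026.
Expiry of referenced patent RK-672148:
  Base: filing + 17 years → 14 December 2022.
  Administrative Delay Adjustment: +699 days → 12 November 2024.
Terminal disclaimer: RK-740632 expires on the earlier of 31 July 2026 and 12 November 2024.

November 12, 2024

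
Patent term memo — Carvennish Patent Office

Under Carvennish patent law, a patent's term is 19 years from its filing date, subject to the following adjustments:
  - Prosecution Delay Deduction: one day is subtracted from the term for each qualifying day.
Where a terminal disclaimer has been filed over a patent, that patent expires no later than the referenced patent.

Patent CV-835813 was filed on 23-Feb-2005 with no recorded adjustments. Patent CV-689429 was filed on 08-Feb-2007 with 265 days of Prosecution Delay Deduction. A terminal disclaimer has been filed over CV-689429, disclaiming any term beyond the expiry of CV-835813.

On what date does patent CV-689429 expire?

Natural term of CV-689429:
  Base: filing + 19 years → 8 February 2026.
  Prosecution Delay Deduction: −265 days → 19 May 2025.
Expiry of referenced patent CV-835813:
  Base: filing + 19 years → 23 February 2024.
Terminal disclaimer: CV-689429 expires on the earlier of 19 May 2025 and 23 February 2024.

February 23, 2024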